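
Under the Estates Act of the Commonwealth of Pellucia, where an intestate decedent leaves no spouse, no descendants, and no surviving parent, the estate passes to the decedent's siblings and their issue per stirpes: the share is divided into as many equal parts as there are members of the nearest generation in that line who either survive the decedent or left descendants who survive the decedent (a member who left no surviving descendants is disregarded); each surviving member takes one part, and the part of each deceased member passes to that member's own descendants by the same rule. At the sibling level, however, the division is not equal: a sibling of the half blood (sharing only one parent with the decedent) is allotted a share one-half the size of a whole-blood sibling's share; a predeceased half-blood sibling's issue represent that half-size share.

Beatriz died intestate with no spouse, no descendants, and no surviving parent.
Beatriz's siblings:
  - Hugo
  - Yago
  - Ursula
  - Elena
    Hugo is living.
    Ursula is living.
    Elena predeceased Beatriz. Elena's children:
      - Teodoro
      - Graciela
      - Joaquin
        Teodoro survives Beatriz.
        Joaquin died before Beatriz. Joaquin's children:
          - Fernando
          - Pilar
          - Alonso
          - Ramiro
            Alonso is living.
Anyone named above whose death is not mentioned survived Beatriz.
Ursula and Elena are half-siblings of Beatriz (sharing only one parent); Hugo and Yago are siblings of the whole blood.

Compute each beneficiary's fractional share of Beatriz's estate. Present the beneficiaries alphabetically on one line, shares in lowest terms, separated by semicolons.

No spouse, descendants, or parent survives, so the estate passes to Beatriz's siblings per stirpes.
Half-blood siblings count for one-half the weight of whole-blood siblings at the initial division.
Dividing 1 in proportion to weights (total weight 3): Hugo (weight 1) → 1/3; Yago (weight 1) → 1/3; Ursula (weight 1/2) → 1/6; Elena (weight 1/2) → 1/6.
Hugo is living and takes 1/3.
Yago is living and takes 1/3.
Ursula is living and takes 1/6.
Elena predeceased; the 1/6 allotted to Elena's branch passes to Elena's issue by representation.
The 1/6 is divided into 3 equal shares of 1/18 among Teodoro, Graciela, Joaquin.
Teodoro is living and takes 1/18.
Graciela is living and takes 1/18.
Joaquin predeceased; the 1/18 allotted to Joaquin's branch passes to Joaquin's issue by representation.
The 1/18 is divided into 4 equal shares of 1/72 among Fernando, Pilar, Alonso, Ramiro.
Fernando is living and takes 1/72.
Pilar is living and takes 1/72.
Alonso is living and takes 1/72.
Ramiro is living and takes 1/72.

Alonso 1/72; Fernando 1/72; Graciela 1/18; Hugo 1/3; Pilar 1/72; Ramiro 1/72; Teodoro 1/18; Ursula 1/6; Yago 1/3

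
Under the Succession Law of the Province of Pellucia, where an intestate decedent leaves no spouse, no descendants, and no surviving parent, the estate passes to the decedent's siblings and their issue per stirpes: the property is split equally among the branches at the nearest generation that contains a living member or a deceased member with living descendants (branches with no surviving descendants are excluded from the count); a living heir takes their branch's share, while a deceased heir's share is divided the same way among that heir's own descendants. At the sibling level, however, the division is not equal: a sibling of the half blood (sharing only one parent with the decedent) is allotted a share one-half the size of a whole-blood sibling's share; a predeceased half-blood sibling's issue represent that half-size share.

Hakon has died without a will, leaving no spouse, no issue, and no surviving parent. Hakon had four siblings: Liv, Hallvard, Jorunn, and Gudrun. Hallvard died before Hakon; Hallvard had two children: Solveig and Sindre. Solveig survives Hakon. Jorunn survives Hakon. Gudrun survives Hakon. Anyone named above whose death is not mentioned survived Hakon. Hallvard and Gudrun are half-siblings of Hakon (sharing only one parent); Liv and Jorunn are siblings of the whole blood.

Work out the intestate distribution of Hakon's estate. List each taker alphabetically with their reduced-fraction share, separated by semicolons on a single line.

No spouse, descendants, or parent survives, so the estate passes to Hakon's siblings per stirpes.
Half-blood siblings count for one-half the weight of whole-blood siblings at the initial division.
Dividing 1 in proportion to weights (total weight 3): Liv (weight 1) → 1/3; Hallvard (weight 1/2) → 1/6; Jorunn (weight 1) → 1/3; Gudrun (weight 1/2) → 1/6.
Liv is living and takes 1/3.
Hallvard predeceased; the 1/6 allotted to Hallvard's branch passes to Hallvard's issue by representation.
The 1/6 is divided into 2 equal shares of 1/12 among Solveig, Sindre.
Solveig is living and takes 1/12.
Sindre is living and takes 1/12.
Jorunn is living and takes 1/3.
Gudrun is living and takes 1/6.

Gudrun 1/6; Jorunn 1/3; Liv 1/3; Sindre 1/12; Solveig 1/12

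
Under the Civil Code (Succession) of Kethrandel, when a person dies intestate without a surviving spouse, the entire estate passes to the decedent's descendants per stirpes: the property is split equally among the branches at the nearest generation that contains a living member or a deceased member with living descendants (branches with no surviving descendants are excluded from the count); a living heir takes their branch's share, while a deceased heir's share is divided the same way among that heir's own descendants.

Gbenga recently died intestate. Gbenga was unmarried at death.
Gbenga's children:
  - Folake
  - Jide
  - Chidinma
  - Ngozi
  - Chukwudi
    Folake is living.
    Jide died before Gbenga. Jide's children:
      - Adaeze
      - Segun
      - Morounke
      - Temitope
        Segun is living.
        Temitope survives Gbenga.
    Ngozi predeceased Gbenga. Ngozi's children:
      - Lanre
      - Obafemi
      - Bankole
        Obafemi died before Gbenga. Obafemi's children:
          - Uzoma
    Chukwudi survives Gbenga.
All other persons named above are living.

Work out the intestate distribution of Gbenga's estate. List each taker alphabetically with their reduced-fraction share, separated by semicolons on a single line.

There is no surviving spouse, so the entire estate passes to Gbenga's descendants per stirpes.
The estate is divided into 5 equal shares of 1/5 among Folake, Jide, Chidinma, Ngozi, Chukwudi.
Folake is living and takes 1/5.
Jide predeceased; the 1/5 allotted to Jide's branch passes to Jide's issue by representation.
The 1/5 is divided into 4 equal shares of 1/20 among Adaeze, Segun, Morounke, Temitope.
Adaeze is living and takes 1/20.
Segun is living and takes 1/20.
Morounke is living and takes 1/20.
Temitope is living and takes 1/20.
Chidinma is living and takes 1/5.
Ngozi predeceased; the 1/5 allotted to Ngozi's branch passes to Ngozi's issue by representation.
The 1/5 is divided into 3 equal shares of 1/15 among Lanre, Obafemi, Bankole.
Lanre is living and takes 1/15.
Obafemi predeceased; the 1/15 allotted to Obafemi's branch passes to Obafemi's issue by representation.
Uzoma is the sole taker at this level and receives the full 1/15.
Bankole is living and takes 1/15.
Chukwudi is living and takes 1/5.

Adaeze 1/20; Bankole 1/15; Chidinma 1/5; Chukwudi 1/5; Folake 1/5; Lanre 1/15; Morounke 1/20; Segun 1/20; Temitope 1/20; Uzoma 1/15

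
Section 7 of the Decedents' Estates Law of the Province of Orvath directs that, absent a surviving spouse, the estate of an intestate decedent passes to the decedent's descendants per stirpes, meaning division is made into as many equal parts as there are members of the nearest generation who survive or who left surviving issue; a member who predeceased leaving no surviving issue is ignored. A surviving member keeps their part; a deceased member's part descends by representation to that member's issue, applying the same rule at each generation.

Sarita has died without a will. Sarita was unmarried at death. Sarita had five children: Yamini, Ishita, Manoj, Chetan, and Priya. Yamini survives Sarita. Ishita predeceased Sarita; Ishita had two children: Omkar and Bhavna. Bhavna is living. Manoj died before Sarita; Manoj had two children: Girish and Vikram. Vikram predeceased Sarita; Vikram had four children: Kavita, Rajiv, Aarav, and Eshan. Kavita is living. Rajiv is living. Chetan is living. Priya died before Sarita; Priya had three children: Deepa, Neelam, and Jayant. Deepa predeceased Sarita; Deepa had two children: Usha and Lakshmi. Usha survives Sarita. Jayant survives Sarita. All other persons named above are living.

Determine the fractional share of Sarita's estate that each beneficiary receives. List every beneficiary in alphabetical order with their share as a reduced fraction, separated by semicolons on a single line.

Aarav 1/40; Bhavna 1/10; Chetan 1/5; Eshan 1/40; Girish 1/10; Jayant 1/15; Kavita 1/40; Lakshmi 1/30; Neelam 1/15; Omkar 1/10; Rajiv 1/40; Usha 1/30; Yamini 1/5

There is no surviving spouse, so the entire estate passes to Sarita's descendants per stirpes.
The estate is divided into 5 equal shares of 1/5 among Yamini, Ishita, Manoj, Chetan, Priya.
Yamini is living and takes 1/5.
Ishita predeceased; the 1/5 allotted to Ishita's branch passes to Ishita's issue by representation.
The 1/5 is divided into 2 equal shares of 1/10 among Omkar, Bhavna.
Omkar is living and takes 1/10.
Bhavna is living and takes 1/10.
Manoj predeceased; the 1/5 allotted to Manoj's branch passes to Manoj's issue by representation.
The 1/5 is divided into 2 equal shares of 1/10 among Girish, Vikram.
Girish is living and takes 1/10.
Vikram predeceased; the 1/10 allotted to Vikram's branch passes to Vikram's issue by representation.
The 1/10 is divided into 4 equal shares of 1/40 among Kavita, Rajiv, Aarav, Eshan.
Kavita is living and takes 1/40.
Rajiv is living and takes 1/40.
Aarav is living and takes 1/40.
Eshan is living and takes 1/40.
Chetan is living and takes 1/5.
Priya predeceased; the 1/5 allotted to Priya's branch passes to Priya's issue by representation.
The 1/5 is divided into 3 equal shares of 1/15 among Deepa, Neelam, Jayant.
Deepa predeceased; the 1/15 allotted to Deepa's branch passes to Deepa's issue by representation.
The 1/15 is divided into 2 equal shares of 1/30 among Usha, Lakshmi.
Usha is living and takes 1/30.
Lakshmi is living and takes 1/30.
Neelam is living and takes 1/15.
Jayant is living and takes 1/15.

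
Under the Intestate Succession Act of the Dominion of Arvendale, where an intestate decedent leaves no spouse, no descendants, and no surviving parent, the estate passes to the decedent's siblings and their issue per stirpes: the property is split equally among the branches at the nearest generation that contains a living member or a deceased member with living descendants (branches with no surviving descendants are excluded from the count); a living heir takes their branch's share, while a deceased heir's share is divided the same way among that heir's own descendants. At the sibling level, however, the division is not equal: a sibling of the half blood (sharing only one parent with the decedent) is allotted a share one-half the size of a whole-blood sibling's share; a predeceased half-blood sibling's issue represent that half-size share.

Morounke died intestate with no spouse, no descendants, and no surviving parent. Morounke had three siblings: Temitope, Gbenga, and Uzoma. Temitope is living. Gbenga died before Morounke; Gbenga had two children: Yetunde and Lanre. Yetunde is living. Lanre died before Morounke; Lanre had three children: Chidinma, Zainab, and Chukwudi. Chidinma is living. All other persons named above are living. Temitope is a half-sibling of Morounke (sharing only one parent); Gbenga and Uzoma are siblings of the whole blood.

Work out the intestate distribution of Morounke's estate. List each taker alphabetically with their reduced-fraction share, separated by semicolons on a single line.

Chidinma 1/15; Chukwudi 1/15; Temitope 1/5; Uzoma 2/5; Yetunde 1/5; Zainab 1/15

No spouse, descendants, or parent survives, so the estate passes to Morounke's siblings per stirpes.
Half-blood siblings count for one-half the weight of whole-blood siblings at the initial division.
Dividing 1 in proportion to weights (total weight 5/2): Temitope (weight 1/2) → 1/5; Gbenga (weight 1) → 2/5; Uzoma (weight 1) → 2/5.
Temitope is living and takes 1/5.
Gbenga predeceased; the 2/5 allotted to Gbenga's branch passes to Gbenga's issue by representation.
The 2/5 is divided into 2 equal shares of 1/5 among Yetunde, Lanre.
Yetunde is living and takes 1/5.
Lanre predeceased; the 1/5 allotted to Lanre's branch passes to Lanre's issue by representation.
The 1/5 is divided into 3 equal shares of 1/15 among Chidinma, Zainab, Chukwudi.
Chidinma is living and takes 1/15.
Zainab is living and takes 1/15.
Chukwudi is living and takes 1/15.
Uzoma is living and takes 2/5.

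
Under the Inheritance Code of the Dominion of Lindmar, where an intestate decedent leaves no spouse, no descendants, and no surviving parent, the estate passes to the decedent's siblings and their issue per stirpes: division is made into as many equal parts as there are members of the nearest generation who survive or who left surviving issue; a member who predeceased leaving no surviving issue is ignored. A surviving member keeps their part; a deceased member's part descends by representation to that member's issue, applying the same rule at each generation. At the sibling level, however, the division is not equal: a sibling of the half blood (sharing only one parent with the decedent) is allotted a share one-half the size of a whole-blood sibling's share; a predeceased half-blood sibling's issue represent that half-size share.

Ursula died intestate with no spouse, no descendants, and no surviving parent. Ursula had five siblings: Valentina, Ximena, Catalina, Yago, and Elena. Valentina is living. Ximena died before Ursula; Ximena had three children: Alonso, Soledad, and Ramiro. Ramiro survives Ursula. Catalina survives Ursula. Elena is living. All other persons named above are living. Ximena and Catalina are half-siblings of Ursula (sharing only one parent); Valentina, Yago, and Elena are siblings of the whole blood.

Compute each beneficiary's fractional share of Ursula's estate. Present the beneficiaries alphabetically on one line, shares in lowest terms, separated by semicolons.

Alonso 1/24; Catalina 1/8; Elena 1/4; Ramiro 1/24; Soledad 1/24; Valentina 1/4; Yago 1/4

No spouse, descendants, or parent survives, so the estate passes to Ursula's siblings per stirpes.
Half-blood siblings count for one-half the weight of whole-blood siblings at the initial division.
Dividing 1 in proportion to weights (total weight 4): Valentina (weight 1) → 1/4; Ximena (weight 1/2) → 1/8; Catalina (weight 1/2) → 1/8; Yago (weight 1) → 1/4; Elena (weight 1) → 1/4.
Valentina is living and takes 1/4.
Ximena predeceased; the 1/8 allotted to Ximena's branch passes to Ximena's issue by representation.
The 1/8 is divided into 3 equal shares of 1/24 among Alonso, Soledad, Ramiro.
Alonso is living and takes 1/24.
Soledad is living and takes 1/24.
Ramiro is living and takes 1/24.
Catalina is living and takes 1/8.
Yago is living and takes 1/4.
Elena is living and takes 1/4.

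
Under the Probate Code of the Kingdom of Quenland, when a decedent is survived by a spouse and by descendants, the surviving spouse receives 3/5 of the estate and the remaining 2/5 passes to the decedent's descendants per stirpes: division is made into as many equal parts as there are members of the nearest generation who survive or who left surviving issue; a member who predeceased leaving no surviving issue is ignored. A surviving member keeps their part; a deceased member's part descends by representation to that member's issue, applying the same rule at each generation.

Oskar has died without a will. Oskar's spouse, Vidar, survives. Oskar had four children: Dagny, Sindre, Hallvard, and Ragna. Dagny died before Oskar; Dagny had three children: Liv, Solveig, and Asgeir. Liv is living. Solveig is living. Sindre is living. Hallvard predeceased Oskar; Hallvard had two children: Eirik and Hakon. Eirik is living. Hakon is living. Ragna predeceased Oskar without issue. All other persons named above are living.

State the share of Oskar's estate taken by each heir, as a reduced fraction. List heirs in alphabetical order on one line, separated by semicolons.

Vidar, as surviving spouse, takes 3/5.
The remaining 2/5 passes to Oskar's descendants per stirpes.
Ragna left no surviving issue, so that branch lapses and is disregarded.
The 2/5 is divided into 3 equal shares of 2/15 among Dagny, Sindre, Hallvard.
Dagny predeceased; the 2/15 allotted to Dagny's branch passes to Dagny's issue by representation.
The 2/15 is divided into 3 equal shares of 2/45 among Liv, Solveig, Asgeir.
Liv is living and takes 2/45.
Solveig is living and takes 2/45.
Asgeir is living and takes 2/45.
Sindre is living and takes 2/15.
Hallvard predeceased; the 2/15 allotted to Hallvard's branch passes to Hallvard's issue by representation.
The 2/15 is divided into 2 equal shares of 1/15 among Eirik, Hakon.
Eirik is living and takes 1/15.
Hakon is living and takes 1/15.

Asgeir 2/45; Eirik 1/15; Hakon 1/15; Liv 2/45; Sindre 2/15; Solveig 2/45; Vidar 3/5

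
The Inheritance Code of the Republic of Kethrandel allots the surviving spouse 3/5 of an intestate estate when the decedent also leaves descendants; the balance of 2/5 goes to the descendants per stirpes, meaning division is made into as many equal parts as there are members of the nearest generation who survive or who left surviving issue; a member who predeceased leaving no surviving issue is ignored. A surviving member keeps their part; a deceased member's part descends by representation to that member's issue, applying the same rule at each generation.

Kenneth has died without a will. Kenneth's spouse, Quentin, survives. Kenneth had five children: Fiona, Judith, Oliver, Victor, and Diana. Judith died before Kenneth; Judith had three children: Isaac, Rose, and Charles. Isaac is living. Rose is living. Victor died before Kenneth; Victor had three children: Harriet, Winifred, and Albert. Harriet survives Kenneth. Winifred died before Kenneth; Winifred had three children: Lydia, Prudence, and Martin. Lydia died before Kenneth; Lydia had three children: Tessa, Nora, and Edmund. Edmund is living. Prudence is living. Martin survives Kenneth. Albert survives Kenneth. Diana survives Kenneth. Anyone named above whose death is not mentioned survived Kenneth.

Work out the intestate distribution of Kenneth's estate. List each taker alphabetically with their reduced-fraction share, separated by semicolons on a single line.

Albert 2/75; Charles 2/75; Diana 2/25; Edmund 2/675; Fiona 2/25; Harriet 2/75; Isaac 2/75; Martin 2/225; Nora 2/675; Oliver 2/25; Prudence 2/225; Quentin 3/5; Rose 2/75; Tessa 2/675

Quentin, as surviving spouse, takes 3/5.
The remaining 2/5 passes to Kenneth's descendants per stirpes.
The 2/5 is divided into 5 equal shares of 2/25 among Fiona, Judith, Oliver, Victor, Diana.
Fiona is living and takes 2/25.
Judith predeceased; the 2/25 allotted to Judith's branch passes to Judith's issue by representation.
The 2/25 is divided into 3 equal shares of 2/75 among Isaac, Rose, Charles.
Isaac is living and takes 2/75.
Rose is living and takes 2/75.
Charles is living and takes 2/75.
Oliver is living and takes 2/25.
Victor predeceased; the 2/25 allotted to Victor's branch passes to Victor's issue by representation.
The 2/25 is divided into 3 equal shares of 2/75 among Harriet, Winifred, Albert.
Harriet is living and takes 2/75.
Winifred predeceased; the 2/75 allotted to Winifred's branch passes to Winifred's issue by representation.
The 2/75 is divided into 3 equal shares of 2/225 among Lydia, Prudence, Martin.
Lydia predeceased; the 2/225 allotted to Lydia's branch passes to Lydia's issue by representation.
The 2/225 is divided into 3 equal shares of 2/675 among Tessa, Nora, Edmund.
Tessa is living and takes 2/675.
Nora is living and takes 2/675.
Edmund is living and takes 2/675.
Prudence is living and takes 2/225.
Martin is living and takes 2/225.
Albert is living and takes 2/75.
Diana is living and takes 2/25.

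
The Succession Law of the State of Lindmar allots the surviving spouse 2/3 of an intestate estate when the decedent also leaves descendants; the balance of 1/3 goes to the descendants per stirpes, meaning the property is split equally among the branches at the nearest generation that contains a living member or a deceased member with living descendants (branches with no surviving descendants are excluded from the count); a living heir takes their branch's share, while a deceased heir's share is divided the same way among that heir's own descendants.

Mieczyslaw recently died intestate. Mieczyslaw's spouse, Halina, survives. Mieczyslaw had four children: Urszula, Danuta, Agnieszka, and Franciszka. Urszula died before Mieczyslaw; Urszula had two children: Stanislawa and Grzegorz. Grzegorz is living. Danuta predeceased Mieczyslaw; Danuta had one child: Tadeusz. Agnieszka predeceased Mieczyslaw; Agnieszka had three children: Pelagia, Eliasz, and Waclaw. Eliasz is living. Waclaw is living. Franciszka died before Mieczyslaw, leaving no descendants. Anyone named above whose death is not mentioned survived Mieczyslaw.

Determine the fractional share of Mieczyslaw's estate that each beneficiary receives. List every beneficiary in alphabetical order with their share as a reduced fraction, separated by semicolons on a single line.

Halina, as surviving spouse, takes 2/3.
The remaining 1/3 passes to Mieczyslaw's descendants per stirpes.
Franciszka left no surviving issue, so that branch lapses and is disregarded.
The 1/3 is divided into 3 equal shares of 1/9 among Urszula, Danuta, Agnieszka.
Urszula predeceased; the 1/9 allotted to Urszula's branch passes to Urszula's issue by representation.
The 1/9 is divided into 2 equal shares of 1/18 among Stanislawa, Grzegorz.
Stanislawa is living and takes 1/18.
Grzegorz is living and takes 1/18.
Danuta predeceased; the 1/9 allotted to Danuta's branch passes to Danuta's issue by representation.
Tadeusz is the sole taker at this level and receives the full 1/9.
Agnieszka predeceased; the 1/9 allotted to Agnieszka's branch passes to Agnieszka's issue by representation.
The 1/9 is divided into 3 equal shares of 1/27 among Pelagia, Eliasz, Waclaw.
Pelagia is living and takes 1/27.
Eliasz is living and takes 1/27.
Waclaw is living and takes 1/27.

Eliasz 1/27; Grzegorz 1/18; Halina 2/3; Pelagia 1/27; Stanislawa 1/18; Tadeusz 1/9; Waclaw 1/27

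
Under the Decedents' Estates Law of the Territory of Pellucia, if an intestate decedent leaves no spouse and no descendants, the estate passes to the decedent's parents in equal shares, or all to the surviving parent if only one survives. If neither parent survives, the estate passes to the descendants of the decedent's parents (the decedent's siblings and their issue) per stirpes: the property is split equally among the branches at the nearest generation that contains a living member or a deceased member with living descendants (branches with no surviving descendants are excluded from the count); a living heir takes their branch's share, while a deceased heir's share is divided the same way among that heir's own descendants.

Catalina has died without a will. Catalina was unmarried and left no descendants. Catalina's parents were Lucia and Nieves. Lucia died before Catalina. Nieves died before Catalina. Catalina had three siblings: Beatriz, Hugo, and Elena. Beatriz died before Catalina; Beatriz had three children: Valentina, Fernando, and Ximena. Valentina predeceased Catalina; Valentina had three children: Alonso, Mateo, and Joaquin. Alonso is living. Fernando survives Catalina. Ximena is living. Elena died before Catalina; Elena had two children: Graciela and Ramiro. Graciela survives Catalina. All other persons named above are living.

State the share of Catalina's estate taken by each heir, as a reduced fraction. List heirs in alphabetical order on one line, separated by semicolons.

Neither parent survives and there are no descendants, so the estate passes to Catalina's siblings and their issue per stirpes.
The estate is divided into 3 equal shares of 1/3 among Beatriz, Hugo, Elena.
Beatriz predeceased; the 1/3 allotted to Beatriz's branch passes to Beatriz's issue by representation.
The 1/3 is divided into 3 equal shares of 1/9 among Valentina, Fernando, Ximena.
Valentina predeceased; the 1/9 allotted to Valentina's branch passes to Valentina's issue by representation.
The 1/9 is divided into 3 equal shares of 1/27 among Alonso, Mateo, Joaquin.
Alonso is living and takes 1/27.
Mateo is living and takes 1/27.
Joaquin is living and takes 1/27.
Fernando is living and takes 1/9.
Ximena is living and takes 1/9.
Hugo is living and takes 1/3.
Elena predeceased; the 1/3 allotted to Elena's branch passes to Elena's issue by representation.
The 1/3 is divided into 2 equal shares of 1/6 among Graciela, Ramiro.
Graciela is living and takes 1/6.
Ramiro is living and takes 1/6.

Alonso 1/27; Fernando 1/9; Graciela 1/6; Hugo 1/3; Joaquin 1/27; Mateo 1/27; Ramiro 1/6; Ximena 1/9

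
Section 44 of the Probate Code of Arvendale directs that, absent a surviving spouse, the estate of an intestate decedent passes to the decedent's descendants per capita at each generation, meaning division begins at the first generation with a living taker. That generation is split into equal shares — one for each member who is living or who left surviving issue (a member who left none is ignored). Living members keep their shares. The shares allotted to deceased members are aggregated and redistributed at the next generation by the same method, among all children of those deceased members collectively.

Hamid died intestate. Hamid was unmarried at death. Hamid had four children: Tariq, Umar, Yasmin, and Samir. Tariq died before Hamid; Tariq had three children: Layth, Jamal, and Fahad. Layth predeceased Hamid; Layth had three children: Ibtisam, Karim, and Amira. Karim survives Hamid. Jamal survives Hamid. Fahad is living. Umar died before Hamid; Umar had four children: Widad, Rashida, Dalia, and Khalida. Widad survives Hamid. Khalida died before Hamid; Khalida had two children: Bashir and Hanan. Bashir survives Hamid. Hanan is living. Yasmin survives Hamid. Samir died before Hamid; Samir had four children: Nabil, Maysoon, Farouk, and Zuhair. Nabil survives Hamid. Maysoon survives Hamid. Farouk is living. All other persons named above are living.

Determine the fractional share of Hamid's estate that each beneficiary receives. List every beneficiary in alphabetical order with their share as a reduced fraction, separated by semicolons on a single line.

There is no surviving spouse, so the entire estate passes to Hamid's descendants per capita at each generation.
At generation 1 (Tariq, Umar, Yasmin, Samir) there are 4 shares of (1)/4 = 1/4 each.
Living: Yasmin — each takes 1/4.
Deceased: Tariq, Umar, and Samir. Their combined 3/4 is pooled and carried to generation 2.
At generation 2 (Layth, Jamal, Fahad, Widad, Rashida, Dalia, Khalida, Nabil, Maysoon, Farouk, Zuhair) there are 11 shares of (3/4)/11 = 3/44 each.
Living: Jamal, Fahad, Widad, Rashida, Dalia, Nabil, Maysoon, Farouk, and Zuhair — each takes 3/44.
Deceased: Layth and Khalida. Their combined 3/22 is pooled and carried to generation 3.
At generation 3 (Ibtisam, Karim, Amira, Bashir, Hanan) there are 5 shares of (3/22)/5 = 3/110 each.
Living: Ibtisam, Karim, Amira, Bashir, and Hanan — each takes 3/110.

Amira 3/110; Bashir 3/110; Dalia 3/44; Fahad 3/44; Farouk 3/44; Hanan 3/110; Ibtisam 3/110; Jamal 3/44; Karim 3/110; Maysoon 3/44; Nabil 3/44; Rashida 3/44; Widad 3/44; Yasmin 1/4; Zuhair 3/44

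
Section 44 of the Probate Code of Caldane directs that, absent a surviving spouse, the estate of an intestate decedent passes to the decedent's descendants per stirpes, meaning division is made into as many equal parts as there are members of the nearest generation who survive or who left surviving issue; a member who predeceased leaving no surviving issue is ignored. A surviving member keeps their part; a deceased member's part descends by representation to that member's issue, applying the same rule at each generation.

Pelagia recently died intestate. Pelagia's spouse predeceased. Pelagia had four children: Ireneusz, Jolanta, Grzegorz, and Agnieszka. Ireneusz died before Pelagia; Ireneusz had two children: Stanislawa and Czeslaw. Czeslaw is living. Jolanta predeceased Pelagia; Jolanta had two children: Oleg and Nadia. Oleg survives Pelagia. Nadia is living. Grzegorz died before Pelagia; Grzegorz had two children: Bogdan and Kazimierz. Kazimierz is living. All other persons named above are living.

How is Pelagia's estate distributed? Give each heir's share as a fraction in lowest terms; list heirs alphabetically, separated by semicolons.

There is no surviving spouse, so the entire estate passes to Pelagia's descendants per stirpes.
The estate is divided into 4 equal shares of 1/4 among Ireneusz, Jolanta, Grzegorz, Agnieszka.
Ireneusz predeceased; the 1/4 allotted to Ireneusz's branch passes to Ireneusz's issue by representation.
The 1/4 is divided into 2 equal shares of 1/8 among Stanislawa, Czeslaw.
Stanislawa is living and takes 1/8.
Czeslaw is living and takes 1/8.
Jolanta predeceased; the 1/4 allotted to Jolanta's branch passes to Jolanta's issue by representation.
The 1/4 is divided into 2 equal shares of 1/8 among Oleg, Nadia.
Oleg is living and takes 1/8.
Nadia is living and takes 1/8.
Grzegorz predeceased; the 1/4 allotted to Grzegorz's branch passes to Grzegorz's issue by representation.
The 1/4 is divided into 2 equal shares of 1/8 among Bogdan, Kazimierz.
Bogdan is living and takes 1/8.
Kazimierz is living and takes 1/8.
Agnieszka is living and takes 1/4.

Agnieszka 1/4; Bogdan 1/8; Czeslaw 1/8; Kazimierz 1/8; Nadia 1/8; Oleg 1/8; Stanislawa 1/8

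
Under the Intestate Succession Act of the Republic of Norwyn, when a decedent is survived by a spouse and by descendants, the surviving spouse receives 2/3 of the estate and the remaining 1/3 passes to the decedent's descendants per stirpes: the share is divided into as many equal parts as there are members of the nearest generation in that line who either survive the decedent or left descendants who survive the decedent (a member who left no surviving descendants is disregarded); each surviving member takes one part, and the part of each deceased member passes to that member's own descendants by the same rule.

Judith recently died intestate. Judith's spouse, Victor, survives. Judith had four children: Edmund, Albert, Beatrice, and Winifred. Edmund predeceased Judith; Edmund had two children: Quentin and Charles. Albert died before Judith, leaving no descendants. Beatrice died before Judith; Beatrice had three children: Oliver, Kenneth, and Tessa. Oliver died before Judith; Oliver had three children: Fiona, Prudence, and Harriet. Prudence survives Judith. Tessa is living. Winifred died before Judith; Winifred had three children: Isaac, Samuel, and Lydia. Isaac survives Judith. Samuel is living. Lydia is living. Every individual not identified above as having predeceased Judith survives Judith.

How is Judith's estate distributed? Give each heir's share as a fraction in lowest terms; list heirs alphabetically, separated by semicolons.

Victor, as surviving spouse, takes 2/3.
The remaining 1/3 passes to Judith's descendants per stirpes.
Albert left no surviving issue, so that branch lapses and is disregarded.
The 1/3 is divided into 3 equal shares of 1/9 among Edmund, Beatrice, Winifred.
Edmund predeceased; the 1/9 allotted to Edmund's branch passes to Edmund's issue by representation.
The 1/9 is divided into 2 equal shares of 1/18 among Quentin, Charles.
Quentin is living and takes 1/18.
Charles is living and takes 1/18.
Beatrice predeceased; the 1/9 allotted to Beatrice's branch passes to Beatrice's issue by representation.
The 1/9 is divided into 3 equal shares of 1/27 among Oliver, Kenneth, Tessa.
Oliver predeceased; the 1/27 allotted to Oliver's branch passes to Oliver's issue by representation.
The 1/27 is divided into 3 equal shares of 1/81 among Fiona, Prudence, Harriet.
Fiona is living and takes 1/81.
Prudence is living and takes 1/81.
Harriet is living and takes 1/81.
Kenneth is living and takes 1/27.
Tessa is living and takes 1/27.
Winifred predeceased; the 1/9 allotted to Winifred's branch passes to Winifred's issue by representation.
The 1/9 is divided into 3 equal shares of 1/27 among Isaac, Samuel, Lydia.
Isaac is living and takes 1/27.
Samuel is living and takes 1/27.
Lydia is living and takes 1/27.

Charles 1/18; Fiona 1/81; Harriet 1/81; Isaac 1/27; Kenneth 1/27; Lydia 1/27; Prudence 1/81; Quentin 1/18; Samuel 1/27; Tessa 1/27; Victor 2/3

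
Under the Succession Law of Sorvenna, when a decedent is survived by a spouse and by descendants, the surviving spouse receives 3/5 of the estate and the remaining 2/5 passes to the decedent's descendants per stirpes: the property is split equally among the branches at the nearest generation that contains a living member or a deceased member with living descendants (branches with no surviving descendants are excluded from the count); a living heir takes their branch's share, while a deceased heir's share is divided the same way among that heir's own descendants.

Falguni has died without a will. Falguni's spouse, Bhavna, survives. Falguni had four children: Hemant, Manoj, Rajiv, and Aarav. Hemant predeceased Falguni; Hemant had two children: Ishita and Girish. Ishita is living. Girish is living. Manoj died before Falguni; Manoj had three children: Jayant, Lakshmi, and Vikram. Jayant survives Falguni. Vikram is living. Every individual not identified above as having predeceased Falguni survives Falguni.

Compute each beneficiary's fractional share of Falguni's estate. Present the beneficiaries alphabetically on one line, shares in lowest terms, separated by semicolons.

Aarav 1/10; Bhavna 3/5; Girish 1/20; Ishita 1/20; Jayant 1/30; Lakshmi 1/30; Rajiv 1/10; Vikram 1/30

Bhavna, as surviving spouse, takes 3/5.
The remaining 2/5 passes to Falguni's descendants per stirpes.
The 2/5 is divided into 4 equal shares of 1/10 among Hemant, Manoj, Rajiv, Aarav.
Hemant predeceased; the 1/10 allotted to Hemant's branch passes to Hemant's issue by representation.
The 1/10 is divided into 2 equal shares of 1/20 among Ishita, Girish.
Ishita is living and takes 1/20.
Girish is living and takes 1/20.
Manoj predeceased; the 1/10 allotted to Manoj's branch passes to Manoj's issue by representation.
The 1/10 is divided into 3 equal shares of 1/30 among Jayant, Lakshmi, Vikram.
Jayant is living and takes 1/30.
Lakshmi is living and takes 1/30.
Vikram is living and takes 1/30.
Rajiv is living and takes 1/10.
Aarav is living and takes 1/10.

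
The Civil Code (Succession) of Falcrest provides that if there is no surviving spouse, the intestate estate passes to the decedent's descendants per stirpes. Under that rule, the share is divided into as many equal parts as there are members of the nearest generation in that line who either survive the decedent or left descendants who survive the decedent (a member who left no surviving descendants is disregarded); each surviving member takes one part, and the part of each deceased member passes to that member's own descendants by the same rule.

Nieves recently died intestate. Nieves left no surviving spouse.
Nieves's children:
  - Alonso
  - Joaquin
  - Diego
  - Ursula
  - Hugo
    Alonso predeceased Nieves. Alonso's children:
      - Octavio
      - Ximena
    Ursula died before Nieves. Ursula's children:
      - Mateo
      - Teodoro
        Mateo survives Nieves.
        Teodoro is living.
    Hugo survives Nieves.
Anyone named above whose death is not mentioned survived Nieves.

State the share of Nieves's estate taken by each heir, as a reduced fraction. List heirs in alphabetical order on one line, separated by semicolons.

There is no surviving spouse, so the entire estate passes to Nieves's descendants per stirpes.
The estate is divided into 5 equal shares of 1/5 among Alonso, Joaquin, Diego, Ursula, Hugo.
Alonso predeceased; the 1/5 allotted to Alonso's branch passes to Alonso's issue by representation.
The 1/5 is divided into 2 equal shares of 1/10 among Octavio, Ximena.
Octavio is living and takes 1/10.
Ximena is living and takes 1/10.
Joaquin is living and takes 1/5.
Diego is living and takes 1/5.
Ursula predeceased; the 1/5 allotted to Ursula's branch passes to Ursula's issue by representation.
The 1/5 is divided into 2 equal shares of 1/10 among Mateo, Teodoro.
Mateo is living and takes 1/10.
Teodoro is living and takes 1/10.
Hugo is living and takes 1/5.

Diego 1/5; Hugo 1/5; Joaquin 1/5; Mateo 1/10; Octavio 1/10; Teodoro 1/10; Ximena 1/10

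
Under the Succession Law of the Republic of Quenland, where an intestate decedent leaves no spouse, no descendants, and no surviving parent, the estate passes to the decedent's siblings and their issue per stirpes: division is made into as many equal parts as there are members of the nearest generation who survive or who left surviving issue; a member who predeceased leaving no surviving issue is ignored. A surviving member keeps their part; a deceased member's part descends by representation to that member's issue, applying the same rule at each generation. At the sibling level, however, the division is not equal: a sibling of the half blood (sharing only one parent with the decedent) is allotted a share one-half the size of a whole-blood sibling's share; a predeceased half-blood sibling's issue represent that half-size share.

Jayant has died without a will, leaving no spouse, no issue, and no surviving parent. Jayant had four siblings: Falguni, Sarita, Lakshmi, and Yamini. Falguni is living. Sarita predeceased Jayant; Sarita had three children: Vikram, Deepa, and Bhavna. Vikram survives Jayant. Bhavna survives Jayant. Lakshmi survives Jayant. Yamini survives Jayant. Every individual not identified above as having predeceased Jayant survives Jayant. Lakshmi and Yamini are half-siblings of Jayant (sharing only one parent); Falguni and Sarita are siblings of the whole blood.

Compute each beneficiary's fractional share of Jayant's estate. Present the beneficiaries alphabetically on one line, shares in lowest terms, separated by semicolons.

No spouse, descendants, or parent survives, so the estate passes to Jayant's siblings per stirpes.
Half-blood siblings count for one-half the weight of whole-blood siblings at the initial division.
Dividing 1 in proportion to weights (total weight 3): Falguni (weight 1) → 1/3; Sarita (weight 1) → 1/3; Lakshmi (weight 1/2) → 1/6; Yamini (weight 1/2) → 1/6.
Falguni is living and takes 1/3.
Sarita predeceased; the 1/3 allotted to Sarita's branch passes to Sarita's issue by representation.
The 1/3 is divided into 3 equal shares of 1/9 among Vikram, Deepa, Bhavna.
Vikram is living and takes 1/9.
Deepa is living and takes 1/9.
Bhavna is living and takes 1/9.
Lakshmi is living and takes 1/6.
Yamini is living and takes 1/6.

Bhavna 1/9; Deepa 1/9; Falguni 1/3; Lakshmi 1/6; Vikram 1/9; Yamini 1/6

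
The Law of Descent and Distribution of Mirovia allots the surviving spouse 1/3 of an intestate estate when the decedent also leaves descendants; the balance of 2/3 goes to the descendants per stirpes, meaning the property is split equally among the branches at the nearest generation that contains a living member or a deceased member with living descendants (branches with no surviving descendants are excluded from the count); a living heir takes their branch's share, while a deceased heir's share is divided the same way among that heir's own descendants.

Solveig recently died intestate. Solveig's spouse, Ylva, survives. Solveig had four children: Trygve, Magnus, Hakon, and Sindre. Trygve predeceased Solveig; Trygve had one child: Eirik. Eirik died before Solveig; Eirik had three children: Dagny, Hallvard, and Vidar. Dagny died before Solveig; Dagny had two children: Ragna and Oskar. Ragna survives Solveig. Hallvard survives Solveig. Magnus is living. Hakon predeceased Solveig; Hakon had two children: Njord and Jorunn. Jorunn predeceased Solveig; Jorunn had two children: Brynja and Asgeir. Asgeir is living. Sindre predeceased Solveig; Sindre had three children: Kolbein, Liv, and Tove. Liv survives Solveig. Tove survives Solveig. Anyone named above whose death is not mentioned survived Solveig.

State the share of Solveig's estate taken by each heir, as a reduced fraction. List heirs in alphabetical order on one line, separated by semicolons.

Ylva, as surviving spouse, takes 1/3.
The remaining 2/3 passes to Solveig's descendants per stirpes.
The 2/3 is divided into 4 equal shares of 1/6 among Trygve, Magnus, Hakon, Sindre.
Trygve predeceased; the 1/6 allotted to Trygve's branch passes to Trygve's issue by representation.
Eirik's line is the sole branch at this level, so the full 1/6 passes to Eirik's issue by representation.
The 1/6 is divided into 3 equal shares of 1/18 among Dagny, Hallvard, Vidar.
Dagny predeceased; the 1/18 allotted to Dagny's branch passes to Dagny's issue by representation.
The 1/18 is divided into 2 equal shares of 1/36 among Ragna, Oskar.
Ragna is living and takes 1/36.
Oskar is living and takes 1/36.
Hallvard is living and takes 1/18.
Vidar is living and takes 1/18.
Magnus is living and takes 1/6.
Hakon predeceased; the 1/6 allotted to Hakon's branch passes to Hakon's issue by representation.
The 1/6 is divided into 2 equal shares of 1/12 among Njord, Jorunn.
Njord is living and takes 1/12.
Jorunn predeceased; the 1/12 allotted to Jorunn's branch passes to Jorunn's issue by representation.
The 1/12 is divided into 2 equal shares of 1/24 among Brynja, Asgeir.
Brynja is living and takes 1/24.
Asgeir is living and takes 1/24.
Sindre predeceased; the 1/6 allotted to Sindre's branch passes to Sindre's issue by representation.
The 1/6 is divided into 3 equal shares of 1/18 among Kolbein, Liv, Tove.
Kolbein is living and takes 1/18.
Liv is living and takes 1/18.
Tove is living and takes 1/18.

Asgeir 1/24; Brynja 1/24; Hallvard 1/18; Kolbein 1/18; Liv 1/18; Magnus 1/6; Njord 1/12; Oskar 1/36; Ragna 1/36; Tove 1/18; Vidar 1/18; Ylva 1/3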